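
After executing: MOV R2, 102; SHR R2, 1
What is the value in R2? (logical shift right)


Register state trace:
  MOV R2, 102  → R2 = 102
  SHR R2, 1  → R2 = 102 >> 1 = 102 // 2^1 = 51
Final: R2 = 51

51


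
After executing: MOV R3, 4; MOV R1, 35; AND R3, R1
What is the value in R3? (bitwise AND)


Register state trace:
  MOV R3, 4  → R3 = 4 (0b00000100)
  MOV R1, 35  → R1 = 35 (0b00100011)
  AND R3, R1  → R3 = 4 AND 35 = 0 (0b00000000)
Final: R3 = 0

0


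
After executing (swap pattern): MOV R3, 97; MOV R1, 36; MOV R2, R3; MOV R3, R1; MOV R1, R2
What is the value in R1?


Register state trace (swap pattern):
  MOV R3, 97  → R3 = 97
  MOV R1, 36  → R1 = 36
  MOV R2, R3  → R2 = 97  (save R3)
  MOV R3, R1  → R3 = 36  (R3 gets R1's value)
  MOV R1, R2  → R1 = 97  (R1 gets saved value)
Final: R1 = 97

97


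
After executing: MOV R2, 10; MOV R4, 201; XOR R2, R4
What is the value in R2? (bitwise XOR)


Register state trace:
  MOV R2, 10  → R2 = 10 (0b00001010)
  MOV R4, 201  → R4 = 201 (0b11001001)
  XOR R2, R4  → R2 = 10 XOR 201 = 195 (0b11000011)
Final: R2 = 195

195


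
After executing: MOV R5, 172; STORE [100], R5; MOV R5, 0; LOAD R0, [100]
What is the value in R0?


Register and memory trace:
  MOV R5, 172  → R5 = 172
  STORE [100], R5  → mem[100] = 172
  MOV R5, 0  → R5 = 0
  LOAD R0, [100]  → R0 = mem[100] = 172
Final: R0 = 172

172


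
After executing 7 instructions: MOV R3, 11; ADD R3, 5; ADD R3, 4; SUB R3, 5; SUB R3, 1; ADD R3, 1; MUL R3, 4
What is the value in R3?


Register state trace:
  MOV R3, 11  → R3 = 11
  ADD R3, 5  → R3 = 11 + 5 = 16
  ADD R3, 4  → R3 = 16 + 4 = 20
  SUB R3, 5  → R3 = 20 - 5 = 15
  SUB R3, 1  → R3 = 15 - 1 = 14
  ADD R3, 1  → R3 = 14 + 1 = 15
  MUL R3, 4  → R3 = 15 * 4 = 60
Final: R3 = 60

60


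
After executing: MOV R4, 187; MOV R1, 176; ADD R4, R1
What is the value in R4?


Register state trace:
  MOV R4, 187  → R4 = 187
  MOV R1, 176  → R1 = 176
  ADD R4, R1  → R4 = 187 + 176 = 363
Final: R4 = 363

363


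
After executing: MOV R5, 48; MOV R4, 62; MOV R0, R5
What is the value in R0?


Register state trace:
  MOV R5, 48  → R5 = 48
  MOV R4, 62  → R4 = 62
  MOV R0, R5  → R0 = 48
Final: R0 = 48

48


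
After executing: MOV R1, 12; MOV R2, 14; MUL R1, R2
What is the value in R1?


Register state trace:
  MOV R1, 12  → R1 = 12
  MOV R2, 14  → R2 = 14
  MUL R1, R2  → R1 = 12 * 14 = 168
Final: R1 = 168

168


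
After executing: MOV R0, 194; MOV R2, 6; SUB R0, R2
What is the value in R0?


Register state trace:
  MOV R0, 194  → R0 = 194
  MOV R2, 6  → R2 = 6
  SUB R0, R2  → R0 = 194 - 6 = 188
Final: R0 = 188

188


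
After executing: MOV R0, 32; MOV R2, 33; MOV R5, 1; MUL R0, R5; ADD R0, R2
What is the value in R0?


Register state trace:
  MOV R0, 32  → R0 = 32
  MOV R2, 33  → R2 = 33
  MOV R5, 1  → R5 = 1
  MUL R0, R5  → R0 = 32 * 1 = 32
  ADD R0, R2  → R0 = 32 + 33 = 65
Final: R0 = 65

65


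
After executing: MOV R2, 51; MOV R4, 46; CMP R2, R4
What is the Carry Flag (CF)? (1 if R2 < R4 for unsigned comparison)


Register state trace:
  MOV R2, 51  → R2 = 51
  MOV R4, 46  → R4 = 46
  CMP R2, R4  → unsigned 51 - 46: no borrow
  51 >= 46, so CF = 0
CF = 0

0


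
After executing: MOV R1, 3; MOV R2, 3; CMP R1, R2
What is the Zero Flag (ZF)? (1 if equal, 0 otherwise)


Register state trace:
  MOV R1, 3  → R1 = 3
  MOV R2, 3  → R2 = 3
  CMP R1, R2  → computes 3 - 3 = 0
  Result is zero, so values are equal
ZF = 1

1


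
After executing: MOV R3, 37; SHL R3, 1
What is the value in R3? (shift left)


Register state trace:
  MOV R3, 37  → R3 = 37
  SHL R3, 1  → R3 = 37 << 1 = 37 * 2^1 = 74
Final: R3 = 74

74


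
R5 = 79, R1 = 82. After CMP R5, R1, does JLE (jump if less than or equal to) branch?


Trace:
  R5 = 79, R1 = 82
  CMP R5, R1  → compares 79 vs 82
  JLE checks: is 79 less than or equal to 82?
  79 < 82, so condition is true
Branch taken: Yes

Yes


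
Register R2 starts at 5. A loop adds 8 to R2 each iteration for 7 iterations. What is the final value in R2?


Starting value: R2 = 5
  Iter 1: R2 = 5 + 8 = 13
  Iter 2: R2 = 13 + 8 = 21
  Iter 3: R2 = 21 + 8 = 29
  Iter 4: R2 = 29 + 8 = 37
  Iter 5: R2 = 37 + 8 = 45
  Iter 6: R2 = 45 + 8 = 53
  Iter 7: R2 = 53 + 8 = 61
Final: R2 = 61

61


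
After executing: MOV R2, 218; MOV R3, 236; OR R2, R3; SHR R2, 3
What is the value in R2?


Register state trace:
  MOV R2, 218  → R2 = 218 (0b11011010)
  MOV R3, 236  → R3 = 236 (0b11101100)
  OR R2, R3  → R2 = 218 OR 236 = 254 (0b11111110)
  SHR R2, 3  → R2 = 254 >> 3 = 31
Final: R2 = 31

31


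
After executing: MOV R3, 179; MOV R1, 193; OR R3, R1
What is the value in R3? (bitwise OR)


Register state trace:
  MOV R3, 179  → R3 = 179 (0b10110011)
  MOV R1, 193  → R1 = 193 (0b11000001)
  OR R3, R1   → R3 = 179 OR 193 = 243 (0b11110011)
Final: R3 = 243

243


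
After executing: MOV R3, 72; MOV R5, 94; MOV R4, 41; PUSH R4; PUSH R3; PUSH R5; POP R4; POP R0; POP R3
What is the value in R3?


Stack trace (top is rightmost):
  MOV R3, 72  → R3 = 72
  MOV R5, 94  → R5 = 94
  MOV R4, 41  → R4 = 41
  PUSH R4  → stack: [41]
  PUSH R3  → stack: [41, 72]
  PUSH R5  → stack: [41, 72, 94]
  POP R4  → R4 = 94, stack: [41, 72]
  POP R0  → R0 = 72, stack: [41]
  POP R3  → R3 = 41, stack: []
Final: R3 = 41

41


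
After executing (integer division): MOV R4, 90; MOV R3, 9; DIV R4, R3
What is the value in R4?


Register state trace:
  MOV R4, 90  → R4 = 90
  MOV R3, 9  → R3 = 9
  DIV R4, R3  → R4 = 90 // 9 = 10
Final: R4 = 10

10


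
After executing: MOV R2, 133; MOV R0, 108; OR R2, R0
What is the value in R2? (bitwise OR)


Register state trace:
  MOV R2, 133  → R2 = 133 (0b10000101)
  MOV R0, 108  → R0 = 108 (0b01101100)
  OR R2, R0   → R2 = 133 OR 108 = 237 (0b11101101)
Final: R2 = 237

237


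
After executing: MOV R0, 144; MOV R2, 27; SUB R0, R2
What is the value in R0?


Register state trace:
  MOV R0, 144  → R0 = 144
  MOV R2, 27  → R2 = 27
  SUB R0, R2  → R0 = 144 - 27 = 117
Final: R0 = 117

117


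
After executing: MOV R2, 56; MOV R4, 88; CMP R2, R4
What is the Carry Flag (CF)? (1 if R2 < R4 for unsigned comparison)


Register state trace:
  MOV R2, 56  → R2 = 56
  MOV R4, 88  → R4 = 88
  CMP R2, R4  → unsigned 56 - 88: borrow occurs
  56 < 88, so CF = 1
CF = 1

1


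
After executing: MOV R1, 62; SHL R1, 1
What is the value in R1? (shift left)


Register state trace:
  MOV R1, 62  → R1 = 62
  SHL R1, 1  → R1 = 62 << 1 = 62 * 2^1 = 124
Final: R1 = 124

124


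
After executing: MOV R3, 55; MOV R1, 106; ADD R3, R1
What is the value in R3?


Register state trace:
  MOV R3, 55  → R3 = 55
  MOV R1, 106  → R1 = 106
  ADD R3, R1  → R3 = 55 + 106 = 161
Final: R3 = 161

161


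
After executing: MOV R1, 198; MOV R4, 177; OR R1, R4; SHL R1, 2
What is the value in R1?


Register state trace:
  MOV R1, 198  → R1 = 198 (0b11000110)
  MOV R4, 177  → R4 = 177 (0b10110001)
  OR R1, R4  → R1 = 198 OR 177 = 247 (0b11110111)
  SHL R1, 2  → R1 = 247 << 2 = 988
Final: R1 = 988

988


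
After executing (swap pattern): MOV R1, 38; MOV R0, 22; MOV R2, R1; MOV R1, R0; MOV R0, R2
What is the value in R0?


Register state trace (swap pattern):
  MOV R1, 38  → R1 = 38
  MOV R0, 22  → R0 = 22
  MOV R2, R1  → R2 = 38  (save R1)
  MOV R1, R0  → R1 = 22  (R1 gets R0's value)
  MOV R0, R2  → R0 = 38  (R0 gets saved value)
Final: R0 = 38

38


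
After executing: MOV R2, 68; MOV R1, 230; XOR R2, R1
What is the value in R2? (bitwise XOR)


Register state trace:
  MOV R2, 68  → R2 = 68 (0b01000100)
  MOV R1, 230  → R1 = 230 (0b11100110)
  XOR R2, R1  → R2 = 68 XOR 230 = 162 (0b10100010)
Final: R2 = 162

162


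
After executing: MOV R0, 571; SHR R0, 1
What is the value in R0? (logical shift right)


Register state trace:
  MOV R0, 571  → R0 = 571
  SHR R0, 1  → R0 = 571 >> 1 = 571 // 2^1 = 285
Final: R0 = 285

285


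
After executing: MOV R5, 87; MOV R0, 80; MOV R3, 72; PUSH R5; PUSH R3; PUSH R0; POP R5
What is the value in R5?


Stack trace (top is rightmost):
  MOV R5, 87  → R5 = 87
  MOV R0, 80  → R0 = 80
  MOV R3, 72  → R3 = 72
  PUSH R5  → stack: [87]
  PUSH R3  → stack: [87, 72]
  PUSH R0  → stack: [87, 72, 80]
  POP R5  → R5 = 80, stack: [87, 72]
Final: R5 = 80

80


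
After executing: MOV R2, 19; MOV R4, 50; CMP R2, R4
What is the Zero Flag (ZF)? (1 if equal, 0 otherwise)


Register state trace:
  MOV R2, 19  → R2 = 19
  MOV R4, 50  → R4 = 50
  CMP R2, R4  → computes 19 - 50 = -31
  Result is nonzero, so values are not equal
ZF = 0

0


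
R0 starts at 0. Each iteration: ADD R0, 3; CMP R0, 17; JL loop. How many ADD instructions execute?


Loop trace (R0 starts at 0, target 17, step 3):
  ADD #1: R0 = 0 + 3 = 3  → 3 < 17, loop
  ADD #2: R0 = 3 + 3 = 6  → 6 < 17, loop
  ADD #3: R0 = 6 + 3 = 9  → 9 < 17, loop
  ADD #4: R0 = 9 + 3 = 12  → 12 < 17, loop
  ADD #5: R0 = 12 + 3 = 15  → 15 < 17, loop
  ADD #6: R0 = 15 + 3 = 18  → 18 >= 17, exit
Total ADD instructions: 6

6


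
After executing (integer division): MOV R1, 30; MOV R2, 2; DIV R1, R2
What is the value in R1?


Register state trace:
  MOV R1, 30  → R1 = 30
  MOV R2, 2  → R2 = 2
  DIV R1, R2  → R1 = 30 // 2 = 15
Final: R1 = 15

15


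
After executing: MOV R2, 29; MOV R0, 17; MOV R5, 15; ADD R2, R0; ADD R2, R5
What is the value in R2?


Register state trace:
  MOV R2, 29  → R2 = 29
  MOV R0, 17  → R0 = 17
  MOV R5, 15  → R5 = 15
  ADD R2, R0  → R2 = 29 + 17 = 46
  ADD R2, R5  → R2 = 46 + 15 = 61
Final: R2 = 61

61


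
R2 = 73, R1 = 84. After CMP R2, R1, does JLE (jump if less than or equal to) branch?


Trace:
  R2 = 73, R1 = 84
  CMP R2, R1  → compares 73 vs 84
  JLE checks: is 73 less than or equal to 84?
  73 < 84, so condition is true
Branch taken: Yes

Yes


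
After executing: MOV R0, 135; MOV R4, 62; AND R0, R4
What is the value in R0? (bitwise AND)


Register state trace:
  MOV R0, 135  → R0 = 135 (0b10000111)
  MOV R4, 62  → R4 = 62 (0b00111110)
  AND R0, R4  → R0 = 135 AND 62 = 6 (0b00000110)
Final: R0 = 6

6


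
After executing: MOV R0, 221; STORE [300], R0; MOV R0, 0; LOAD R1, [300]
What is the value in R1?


Register and memory trace:
  MOV R0, 221  → R0 = 221
  STORE [300], R0  → mem[300] = 221
  MOV R0, 0  → R0 = 0
  LOAD R1, [300]  → R1 = mem[300] = 221
Final: R1 = 221

221


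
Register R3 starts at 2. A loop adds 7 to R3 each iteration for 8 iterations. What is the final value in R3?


Starting value: R3 = 2
  Iter 1: R3 = 2 + 7 = 9
  Iter 2: R3 = 9 + 7 = 16
  Iter 3: R3 = 16 + 7 = 23
  Iter 4: R3 = 23 + 7 = 30
  Iter 5: R3 = 30 + 7 = 37
  Iter 6: R3 = 37 + 7 = 44
  Iter 7: R3 = 44 + 7 = 51
  Iter 8: R3 = 51 + 7 = 58
Final: R3 = 58

58


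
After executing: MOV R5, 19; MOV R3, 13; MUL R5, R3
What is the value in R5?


Register state trace:
  MOV R5, 19  → R5 = 19
  MOV R3, 13  → R3 = 13
  MUL R5, R3  → R5 = 19 * 13 = 247
Final: R5 = 247

247


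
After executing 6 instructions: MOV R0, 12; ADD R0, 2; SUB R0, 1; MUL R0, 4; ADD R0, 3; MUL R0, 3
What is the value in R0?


Register state trace:
  MOV R0, 12  → R0 = 12
  ADD R0, 2  → R0 = 12 + 2 = 14
  SUB R0, 1  → R0 = 14 - 1 = 13
  MUL R0, 4  → R0 = 13 * 4 = 52
  ADD R0, 3  → R0 = 52 + 3 = 55
  MUL R0, 3  → R0 = 55 * 3 = 165
Final: R0 = 165

165


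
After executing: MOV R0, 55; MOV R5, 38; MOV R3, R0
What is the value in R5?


Register state trace:
  MOV R0, 55  → R0 = 55
  MOV R5, 38  → R5 = 38
  MOV R3, R0  → R3 = 55
Final: R5 = 38

38


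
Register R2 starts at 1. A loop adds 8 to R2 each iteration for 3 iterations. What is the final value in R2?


Starting value: R2 = 1
  Iter 1: R2 = 1 + 8 = 9
  Iter 2: R2 = 9 + 8 = 17
  Iter 3: R2 = 17 + 8 = 25
Final: R2 = 25

25


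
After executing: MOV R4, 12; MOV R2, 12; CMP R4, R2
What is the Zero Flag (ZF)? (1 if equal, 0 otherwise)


Register state trace:
  MOV R4, 12  → R4 = 12
  MOV R2, 12  → R2 = 12
  CMP R4, R2  → computes 12 - 12 = 0
  Result is zero, so values are equal
ZF = 1

1


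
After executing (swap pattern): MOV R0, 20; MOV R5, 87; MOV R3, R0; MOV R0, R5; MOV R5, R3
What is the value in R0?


Register state trace (swap pattern):
  MOV R0, 20  → R0 = 20
  MOV R5, 87  → R5 = 87
  MOV R3, R0  → R3 = 20  (save R0)
  MOV R0, R5  → R0 = 87  (R0 gets R5's value)
  MOV R5, R3  → R5 = 20  (R5 gets saved value)
Final: R0 = 87

87


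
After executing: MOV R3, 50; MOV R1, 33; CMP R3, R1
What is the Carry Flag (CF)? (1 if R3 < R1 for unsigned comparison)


Register state trace:
  MOV R3, 50  → R3 = 50
  MOV R1, 33  → R1 = 33
  CMP R3, R1  → unsigned 50 - 33: no borrow
  50 >= 33, so CF = 0
CF = 0

0


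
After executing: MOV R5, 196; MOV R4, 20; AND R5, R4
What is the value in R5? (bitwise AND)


Register state trace:
  MOV R5, 196  → R5 = 196 (0b11000100)
  MOV R4, 20  → R4 = 20 (0b00010100)
  AND R5, R4  → R5 = 196 AND 20 = 4 (0b00000100)
Final: R5 = 4

4


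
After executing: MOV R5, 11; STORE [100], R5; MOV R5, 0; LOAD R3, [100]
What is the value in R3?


Register and memory trace:
  MOV R5, 11  → R5 = 11
  STORE [100], R5  → mem[100] = 11
  MOV R5, 0  → R5 = 0
  LOAD R3, [100]  → R3 = mem[100] = 11
Final: R3 = 11

11


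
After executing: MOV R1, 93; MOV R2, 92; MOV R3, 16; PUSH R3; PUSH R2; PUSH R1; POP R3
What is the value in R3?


Stack trace (top is rightmost):
  MOV R1, 93  → R1 = 93
  MOV R2, 92  → R2 = 92
  MOV R3, 16  → R3 = 16
  PUSH R3  → stack: [16]
  PUSH R2  → stack: [16, 92]
  PUSH R1  → stack: [16, 92, 93]
  POP R3  → R3 = 93, stack: [16, 92]
Final: R3 = 93

93


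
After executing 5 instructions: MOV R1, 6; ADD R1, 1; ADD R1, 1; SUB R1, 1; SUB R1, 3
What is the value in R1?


Register state trace:
  MOV R1, 6  → R1 = 6
  ADD R1, 1  → R1 = 6 + 1 = 7
  ADD R1, 1  → R1 = 7 + 1 = 8
  SUB R1, 1  → R1 = 8 - 1 = 7
  SUB R1, 3  → R1 = 7 - 3 = 4
Final: R1 = 4

4


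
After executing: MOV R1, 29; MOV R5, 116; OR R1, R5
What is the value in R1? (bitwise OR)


Register state trace:
  MOV R1, 29  → R1 = 29 (0b00011101)
  MOV R5, 116  → R5 = 116 (0b01110100)
  OR R1, R5   → R1 = 29 OR 116 = 125 (0b01111101)
Final: R1 = 125

125


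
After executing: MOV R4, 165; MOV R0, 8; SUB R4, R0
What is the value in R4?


Register state trace:
  MOV R4, 165  → R4 = 165
  MOV R0, 8  → R0 = 8
  SUB R4, R0  → R4 = 165 - 8 = 157
Final: R4 = 157

157


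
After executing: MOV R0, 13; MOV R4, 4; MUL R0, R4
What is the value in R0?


Register state trace:
  MOV R0, 13  → R0 = 13
  MOV R4, 4  → R4 = 4
  MUL R0, R4  → R0 = 13 * 4 = 52
Final: R0 = 52

52


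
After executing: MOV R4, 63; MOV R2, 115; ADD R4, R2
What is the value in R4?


Register state trace:
  MOV R4, 63  → R4 = 63
  MOV R2, 115  → R2 = 115
  ADD R4, R2  → R4 = 63 + 115 = 178
Final: R4 = 178

178


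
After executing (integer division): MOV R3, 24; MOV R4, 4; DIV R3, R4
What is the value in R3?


Register state trace:
  MOV R3, 24  → R3 = 24
  MOV R4, 4  → R4 = 4
  DIV R3, R4  → R3 = 24 // 4 = 6
Final: R3 = 6

6


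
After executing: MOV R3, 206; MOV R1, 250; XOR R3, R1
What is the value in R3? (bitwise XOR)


Register state trace:
  MOV R3, 206  → R3 = 206 (0b11001110)
  MOV R1, 250  → R1 = 250 (0b11111010)
  XOR R3, R1  → R3 = 206 XOR 250 = 52 (0b00110100)
Final: R3 = 52

52


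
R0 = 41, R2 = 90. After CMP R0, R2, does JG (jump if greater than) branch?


Trace:
  R0 = 41, R2 = 90
  CMP R0, R2  → compares 41 vs 90
  JG checks: is 41 greater than 90?
  41 < 90, so condition is false
Branch taken: No

No


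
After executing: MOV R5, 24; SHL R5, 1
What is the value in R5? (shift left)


Register state trace:
  MOV R5, 24  → R5 = 24
  SHL R5, 1  → R5 = 24 << 1 = 24 * 2^1 = 48
Final: R5 = 48

48


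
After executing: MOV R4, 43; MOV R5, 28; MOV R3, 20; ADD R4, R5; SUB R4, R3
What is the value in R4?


Register state trace:
  MOV R4, 43  → R4 = 43
  MOV R5, 28  → R5 = 28
  MOV R3, 20  → R3 = 20
  ADD R4, R5  → R4 = 43 + 28 = 71
  SUB R4, R3  → R4 = 71 - 20 = 51
Final: R4 = 51

51


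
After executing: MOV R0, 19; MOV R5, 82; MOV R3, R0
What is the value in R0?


Register state trace:
  MOV R0, 19  → R0 = 19
  MOV R5, 82  → R5 = 82
  MOV R3, R0  → R3 = 19
Final: R0 = 19

19


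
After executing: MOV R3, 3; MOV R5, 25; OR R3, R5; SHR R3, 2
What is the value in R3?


Register state trace:
  MOV R3, 3  → R3 = 3 (0b00000011)
  MOV R5, 25  → R5 = 25 (0b00011001)
  OR R3, R5  → R3 = 3 OR 25 = 27 (0b00011011)
  SHR R3, 2  → R3 = 27 >> 2 = 6
Final: R3 = 6

6


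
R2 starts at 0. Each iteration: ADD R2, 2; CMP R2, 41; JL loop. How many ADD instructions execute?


Loop trace (R2 starts at 0, target 41, step 2):
  ADD #1: R2 = 0 + 2 = 2  → 2 < 41, loop
  ADD #2: R2 = 2 + 2 = 4  → 4 < 41, loop
  ADD #3: R2 = 4 + 2 = 6  → 6 < 41, loop
  ADD #4: R2 = 6 + 2 = 8  → 8 < 41, loop
  ADD #5: R2 = 8 + 2 = 10  → 10 < 41, loop
  ADD #6: R2 = 10 + 2 = 12  → 12 < 41, loop
  ADD #7: R2 = 12 + 2 = 14  → 14 < 41, loop
  ADD #8: R2 = 14 + 2 = 16  → 16 < 41, loop
  ADD #9: R2 = 16 + 2 = 18  → 18 < 41, loop
  ADD #10: R2 = 18 + 2 = 20  → 20 < 41, loop
  ADD #11: R2 = 20 + 2 = 22  → 22 < 41, loop
  ADD #12: R2 = 22 + 2 = 24  → 24 < 41, loop
  ADD #13: R2 = 24 + 2 = 26  → 26 < 41, loop
  ADD #14: R2 = 26 + 2 = 28  → 28 < 41, loop
  ADD #15: R2 = 28 + 2 = 30  → 30 < 41, loop
  ADD #16: R2 = 30 + 2 = 32  → 32 < 41, loop
  ADD #17: R2 = 32 + 2 = 34  → 34 < 41, loop
  ADD #18: R2 = 34 + 2 = 36  → 36 < 41, loop
  ADD #19: R2 = 36 + 2 = 38  → 38 < 41, loop
  ADD #20: R2 = 38 + 2 = 40  → 40 < 41, loop
  ADD #21: R2 = 40 + 2 = 42  → 42 >= 41, exit
Total ADD instructions: 21

21


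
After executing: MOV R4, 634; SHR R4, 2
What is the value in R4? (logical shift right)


Register state trace:
  MOV R4, 634  → R4 = 634
  SHR R4, 2  → R4 = 634 >> 2 = 634 // 2^2 = 158
Final: R4 = 158

158


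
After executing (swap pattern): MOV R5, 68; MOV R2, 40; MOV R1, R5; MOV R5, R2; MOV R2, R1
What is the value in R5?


Register state trace (swap pattern):
  MOV R5, 68  → R5 = 68
  MOV R2, 40  → R2 = 40
  MOV R1, R5  → R1 = 68  (save R5)
  MOV R5, R2  → R5 = 40  (R5 gets R2's value)
  MOV R2, R1  → R2 = 68  (R2 gets saved value)
Final: R5 = 40

40


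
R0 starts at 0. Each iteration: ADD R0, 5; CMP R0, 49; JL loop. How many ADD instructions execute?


Loop trace (R0 starts at 0, target 49, step 5):
  ADD #1: R0 = 0 + 5 = 5  → 5 < 49, loop
  ADD #2: R0 = 5 + 5 = 10  → 10 < 49, loop
  ADD #3: R0 = 10 + 5 = 15  → 15 < 49, loop
  ADD #4: R0 = 15 + 5 = 20  → 20 < 49, loop
  ADD #5: R0 = 20 + 5 = 25  → 25 < 49, loop
  ADD #6: R0 = 25 + 5 = 30  → 30 < 49, loop
  ADD #7: R0 = 30 + 5 = 35  → 35 < 49, loop
  ADD #8: R0 = 35 + 5 = 40  → 40 < 49, loop
  ADD #9: R0 = 40 + 5 = 45  → 45 < 49, loop
  ADD #10: R0 = 45 + 5 = 50  → 50 >= 49, exit
Total ADD instructions: 10

10


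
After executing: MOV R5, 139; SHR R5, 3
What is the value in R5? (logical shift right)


Register state trace:
  MOV R5, 139  → R5 = 139
  SHR R5, 3  → R5 = 139 >> 3 = 139 // 2^3 = 17
Final: R5 = 17

17


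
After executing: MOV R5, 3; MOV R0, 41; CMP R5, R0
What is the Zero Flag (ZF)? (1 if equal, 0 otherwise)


Register state trace:
  MOV R5, 3  → R5 = 3
  MOV R0, 41  → R0 = 41
  CMP R5, R0  → computes 3 - 41 = -38
  Result is nonzero, so values are not equal
ZF = 0

0


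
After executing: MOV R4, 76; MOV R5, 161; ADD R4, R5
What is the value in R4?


Register state trace:
  MOV R4, 76  → R4 = 76
  MOV R5, 161  → R5 = 161
  ADD R4, R5  → R4 = 76 + 161 = 237
Final: R4 = 237

237


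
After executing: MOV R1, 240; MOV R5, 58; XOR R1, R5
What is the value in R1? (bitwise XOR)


Register state trace:
  MOV R1, 240  → R1 = 240 (0b11110000)
  MOV R5, 58  → R5 = 58 (0b00111010)
  XOR R1, R5  → R1 = 240 XOR 58 = 202 (0b11001010)
Final: R1 = 202

202


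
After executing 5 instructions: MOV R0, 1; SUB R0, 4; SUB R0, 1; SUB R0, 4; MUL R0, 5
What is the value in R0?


Register state trace:
  MOV R0, 1  → R0 = 1
  SUB R0, 4  → R0 = 1 - 4 = -3
  SUB R0, 1  → R0 = -3 - 1 = -4
  SUB R0, 4  → R0 = -4 - 4 = -8
  MUL R0, 5  → R0 = -8 * 5 = -40
Final: R0 = -40

-40


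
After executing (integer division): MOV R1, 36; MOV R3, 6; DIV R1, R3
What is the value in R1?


Register state trace:
  MOV R1, 36  → R1 = 36
  MOV R3, 6  → R3 = 6
  DIV R1, R3  → R1 = 36 // 6 = 6
Final: R1 = 6

6


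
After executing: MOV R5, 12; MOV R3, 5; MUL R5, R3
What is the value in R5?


Register state trace:
  MOV R5, 12  → R5 = 12
  MOV R3, 5  → R3 = 5
  MUL R5, R3  → R5 = 12 * 5 = 60
Final: R5 = 60

60


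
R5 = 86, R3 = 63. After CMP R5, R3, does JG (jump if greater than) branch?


Trace:
  R5 = 86, R3 = 63
  CMP R5, R3  → compares 86 vs 63
  JG checks: is 86 greater than 63?
  86 > 63, so condition is true
Branch taken: Yes

Yes


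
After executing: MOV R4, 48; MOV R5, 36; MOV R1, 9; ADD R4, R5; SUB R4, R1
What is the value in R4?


Register state trace:
  MOV R4, 48  → R4 = 48
  MOV R5, 36  → R5 = 36
  MOV R1, 9  → R1 = 9
  ADD R4, R5  → R4 = 48 + 36 = 84
  SUB R4, R1  → R4 = 84 - 9 = 75
Final: R4 = 75

75


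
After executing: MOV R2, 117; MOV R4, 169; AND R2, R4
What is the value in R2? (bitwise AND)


Register state trace:
  MOV R2, 117  → R2 = 117 (0b01110101)
  MOV R4, 169  → R4 = 169 (0b10101001)
  AND R2, R4  → R2 = 117 AND 169 = 33 (0b00100001)
Final: R2 = 33

33


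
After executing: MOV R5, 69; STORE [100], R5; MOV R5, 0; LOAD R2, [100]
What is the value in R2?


Register and memory trace:
  MOV R5, 69  → R5 = 69
  STORE [100], R5  → mem[100] = 69
  MOV R5, 0  → R5 = 0
  LOAD R2, [100]  → R2 = mem[100] = 69
Final: R2 = 69

69


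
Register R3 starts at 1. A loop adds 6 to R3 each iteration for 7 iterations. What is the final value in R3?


Starting value: R3 = 1
  Iter 1: R3 = 1 + 6 = 7
  Iter 2: R3 = 7 + 6 = 13
  Iter 3: R3 = 13 + 6 = 19
  Iter 4: R3 = 19 + 6 = 25
  Iter 5: R3 = 25 + 6 = 31
  Iter 6: R3 = 31 + 6 = 37
  Iter 7: R3 = 37 + 6 = 43
Final: R3 = 43

43


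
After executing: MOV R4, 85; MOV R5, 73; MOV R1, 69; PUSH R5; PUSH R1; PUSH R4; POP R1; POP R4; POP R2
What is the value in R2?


Stack trace (top is rightmost):
  MOV R4, 85  → R4 = 85
  MOV R5, 73  → R5 = 73
  MOV R1, 69  → R1 = 69
  PUSH R5  → stack: [73]
  PUSH R1  → stack: [73, 69]
  PUSH R4  → stack: [73, 69, 85]
  POP R1  → R1 = 85, stack: [73, 69]
  POP R4  → R4 = 69, stack: [73]
  POP R2  → R2 = 73, stack: []
Final: R2 = 73

73


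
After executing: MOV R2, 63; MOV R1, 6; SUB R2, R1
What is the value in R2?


Register state trace:
  MOV R2, 63  → R2 = 63
  MOV R1, 6  → R1 = 6
  SUB R2, R1  → R2 = 63 - 6 = 57
Final: R2 = 57

57


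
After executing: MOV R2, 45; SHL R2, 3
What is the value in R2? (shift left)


Register state trace:
  MOV R2, 45  → R2 = 45
  SHL R2, 3  → R2 = 45 << 3 = 45 * 2^3 = 360
Final: R2 = 360

360


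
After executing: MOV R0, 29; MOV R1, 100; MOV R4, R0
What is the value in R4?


Register state trace:
  MOV R0, 29  → R0 = 29
  MOV R1, 100  → R1 = 100
  MOV R4, R0  → R4 = 29
Final: R4 = 29

29


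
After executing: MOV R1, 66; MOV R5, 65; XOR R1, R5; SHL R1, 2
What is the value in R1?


Register state trace:
  MOV R1, 66  → R1 = 66 (0b01000010)
  MOV R5, 65  → R5 = 65 (0b01000001)
  XOR R1, R5  → R1 = 66 XOR 65 = 3 (0b00000011)
  SHL R1, 2  → R1 = 3 << 2 = 12
Final: R1 = 12

12


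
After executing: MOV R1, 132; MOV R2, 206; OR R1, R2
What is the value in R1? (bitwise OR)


Register state trace:
  MOV R1, 132  → R1 = 132 (0b10000100)
  MOV R2, 206  → R2 = 206 (0b11001110)
  OR R1, R2   → R1 = 132 OR 206 = 206 (0b11001110)
Final: R1 = 206

206


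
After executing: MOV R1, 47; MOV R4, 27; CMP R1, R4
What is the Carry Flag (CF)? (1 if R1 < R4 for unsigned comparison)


Register state trace:
  MOV R1, 47  → R1 = 47
  MOV R4, 27  → R4 = 27
  CMP R1, R4  → unsigned 47 - 27: no borrow
  47 >= 27, so CF = 0
CF = 0

0


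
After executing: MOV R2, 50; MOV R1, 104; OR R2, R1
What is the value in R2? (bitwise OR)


Register state trace:
  MOV R2, 50  → R2 = 50 (0b00110010)
  MOV R1, 104  → R1 = 104 (0b01101000)
  OR R2, R1   → R2 = 50 OR 104 = 122 (0b01111010)
Final: R2 = 122

122


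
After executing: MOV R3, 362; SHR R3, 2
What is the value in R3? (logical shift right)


Register state trace:
  MOV R3, 362  → R3 = 362
  SHR R3, 2  → R3 = 362 >> 2 = 362 // 2^2 = 90
Final: R3 = 90

90


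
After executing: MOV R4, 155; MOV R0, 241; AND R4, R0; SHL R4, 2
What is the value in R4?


Register state trace:
  MOV R4, 155  → R4 = 155 (0b10011011)
  MOV R0, 241  → R0 = 241 (0b11110001)
  AND R4, R0  → R4 = 155 AND 241 = 145 (0b10010001)
  SHL R4, 2  → R4 = 145 << 2 = 580
Final: R4 = 580

580


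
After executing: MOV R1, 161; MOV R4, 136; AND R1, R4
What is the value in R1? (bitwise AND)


Register state trace:
  MOV R1, 161  → R1 = 161 (0b10100001)
  MOV R4, 136  → R4 = 136 (0b10001000)
  AND R1, R4  → R1 = 161 AND 136 = 128 (0b10000000)
Final: R1 = 128

128


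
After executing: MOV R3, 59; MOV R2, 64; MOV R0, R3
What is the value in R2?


Register state trace:
  MOV R3, 59  → R3 = 59
  MOV R2, 64  → R2 = 64
  MOV R0, R3  → R0 = 59
Final: R2 = 64

64


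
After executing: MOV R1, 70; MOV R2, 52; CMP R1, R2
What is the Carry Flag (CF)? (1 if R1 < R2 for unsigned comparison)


Register state trace:
  MOV R1, 70  → R1 = 70
  MOV R2, 52  → R2 = 52
  CMP R1, R2  → unsigned 70 - 52: no borrow
  70 >= 52, so CF = 0
CF = 0

0


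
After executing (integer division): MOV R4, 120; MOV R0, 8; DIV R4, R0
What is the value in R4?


Register state trace:
  MOV R4, 120  → R4 = 120
  MOV R0, 8  → R0 = 8
  DIV R4, R0  → R4 = 120 // 8 = 15
Final: R4 = 15

15


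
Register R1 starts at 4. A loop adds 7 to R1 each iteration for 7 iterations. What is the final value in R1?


Starting value: R1 = 4
  Iter 1: R1 = 4 + 7 = 11
  Iter 2: R1 = 11 + 7 = 18
  Iter 3: R1 = 18 + 7 = 25
  Iter 4: R1 = 25 + 7 = 32
  Iter 5: R1 = 32 + 7 = 39
  Iter 6: R1 = 39 + 7 = 46
  Iter 7: R1 = 46 + 7 = 53
Final: R1 = 53

53


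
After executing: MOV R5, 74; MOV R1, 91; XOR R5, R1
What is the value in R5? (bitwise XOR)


Register state trace:
  MOV R5, 74  → R5 = 74 (0b01001010)
  MOV R1, 91  → R1 = 91 (0b01011011)
  XOR R5, R1  → R5 = 74 XOR 91 = 17 (0b00010001)
Final: R5 = 17

17


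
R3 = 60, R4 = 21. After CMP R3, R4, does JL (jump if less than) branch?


Trace:
  R3 = 60, R4 = 21
  CMP R3, R4  → compares 60 vs 21
  JL checks: is 60 less than 21?
  60 > 21, so condition is false
Branch taken: No

No


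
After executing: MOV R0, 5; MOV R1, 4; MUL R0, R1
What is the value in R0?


Register state trace:
  MOV R0, 5  → R0 = 5
  MOV R1, 4  → R1 = 4
  MUL R0, R1  → R0 = 5 * 4 = 20
Final: R0 = 20

20


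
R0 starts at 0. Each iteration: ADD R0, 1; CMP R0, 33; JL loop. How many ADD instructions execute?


Loop trace (R0 starts at 0, target 33, step 1):
  ADD #1: R0 = 0 + 1 = 1  → 1 < 33, loop
  ADD #2: R0 = 1 + 1 = 2  → 2 < 33, loop
  ADD #3: R0 = 2 + 1 = 3  → 3 < 33, loop
  ADD #4: R0 = 3 + 1 = 4  → 4 < 33, loop
  ADD #5: R0 = 4 + 1 = 5  → 5 < 33, loop
  ADD #6: R0 = 5 + 1 = 6  → 6 < 33, loop
  ADD #7: R0 = 6 + 1 = 7  → 7 < 33, loop
  ADD #8: R0 = 7 + 1 = 8  → 8 < 33, loop
  ADD #9: R0 = 8 + 1 = 9  → 9 < 33, loop
  ADD #10: R0 = 9 + 1 = 10  → 10 < 33, loop
  ADD #11: R0 = 10 + 1 = 11  → 11 < 33, loop
  ADD #12: R0 = 11 + 1 = 12  → 12 < 33, loop
  ADD #13: R0 = 12 + 1 = 13  → 13 < 33, loop
  ADD #14: R0 = 13 + 1 = 14  → 14 < 33, loop
  ADD #15: R0 = 14 + 1 = 15  → 15 < 33, loop
  ADD #16: R0 = 15 + 1 = 16  → 16 < 33, loop
  ADD #17: R0 = 16 + 1 = 17  → 17 < 33, loop
  ADD #18: R0 = 17 + 1 = 18  → 18 < 33, loop
  ADD #19: R0 = 18 + 1 = 19  → 19 < 33, loop
  ADD #20: R0 = 19 + 1 = 20  → 20 < 33, loop
  ADD #21: R0 = 20 + 1 = 21  → 21 < 33, loop
  ADD #22: R0 = 21 + 1 = 22  → 22 < 33, loop
  ADD #23: R0 = 22 + 1 = 23  → 23 < 33, loop
  ADD #24: R0 = 23 + 1 = 24  → 24 < 33, loop
  ADD #25: R0 = 24 + 1 = 25  → 25 < 33, loop
  ADD #26: R0 = 25 + 1 = 26  → 26 < 33, loop
  ADD #27: R0 = 26 + 1 = 27  → 27 < 33, loop
  ADD #28: R0 = 27 + 1 = 28  → 28 < 33, loop
  ADD #29: R0 = 28 + 1 = 29  → 29 < 33, loop
  ADD #30: R0 = 29 + 1 = 30  → 30 < 33, loop
  ADD #31: R0 = 30 + 1 = 31  → 31 < 33, loop
  ADD #32: R0 = 31 + 1 = 32  → 32 < 33, loop
  ADD #33: R0 = 32 + 1 = 33  → 33 >= 33, exit
Total ADD instructions: 33

33


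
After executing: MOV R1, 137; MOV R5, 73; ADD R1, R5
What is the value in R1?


Register state trace:
  MOV R1, 137  → R1 = 137
  MOV R5, 73  → R5 = 73
  ADD R1, R5  → R1 = 137 + 73 = 210
Final: R1 = 210

210


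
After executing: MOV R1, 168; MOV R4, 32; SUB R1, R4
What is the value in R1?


Register state trace:
  MOV R1, 168  → R1 = 168
  MOV R4, 32  → R4 = 32
  SUB R1, R4  → R1 = 168 - 32 = 136
Final: R1 = 136

136


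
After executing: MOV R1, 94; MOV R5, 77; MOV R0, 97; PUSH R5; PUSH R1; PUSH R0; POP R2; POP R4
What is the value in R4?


Stack trace (top is rightmost):
  MOV R1, 94  → R1 = 94
  MOV R5, 77  → R5 = 77
  MOV R0, 97  → R0 = 97
  PUSH R5  → stack: [77]
  PUSH R1  → stack: [77, 94]
  PUSH R0  → stack: [77, 94, 97]
  POP R2  → R2 = 97, stack: [77, 94]
  POP R4  → R4 = 94, stack: [77]
Final: R4 = 94

94


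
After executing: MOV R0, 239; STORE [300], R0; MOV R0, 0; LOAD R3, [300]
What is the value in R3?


Register and memory trace:
  MOV R0, 239  → R0 = 239
  STORE [300], R0  → mem[300] = 239
  MOV R0, 0  → R0 = 0
  LOAD R3, [300]  → R3 = mem[300] = 239
Final: R3 = 239

239


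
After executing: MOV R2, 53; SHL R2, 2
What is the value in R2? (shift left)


Register state trace:
  MOV R2, 53  → R2 = 53
  SHL R2, 2  → R2 = 53 << 2 = 53 * 2^2 = 212
Final: R2 = 212

212


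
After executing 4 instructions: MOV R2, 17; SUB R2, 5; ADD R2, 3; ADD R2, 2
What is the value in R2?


Register state trace:
  MOV R2, 17  → R2 = 17
  SUB R2, 5  → R2 = 17 - 5 = 12
  ADD R2, 3  → R2 = 12 + 3 = 15
  ADD R2, 2  → R2 = 15 + 2 = 17
Final: R2 = 17

17


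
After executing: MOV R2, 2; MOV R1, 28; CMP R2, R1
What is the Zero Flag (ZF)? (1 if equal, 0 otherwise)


Register state trace:
  MOV R2, 2  → R2 = 2
  MOV R1, 28  → R1 = 28
  CMP R2, R1  → computes 2 - 28 = -26
  Result is nonzero, so values are not equal
ZF = 0

0


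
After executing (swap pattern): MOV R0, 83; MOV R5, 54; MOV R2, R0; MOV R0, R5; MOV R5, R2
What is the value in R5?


Register state trace (swap pattern):
  MOV R0, 83  → R0 = 83
  MOV R5, 54  → R5 = 54
  MOV R2, R0  → R2 = 83  (save R0)
  MOV R0, R5  → R0 = 54  (R0 gets R5's value)
  MOV R5, R2  → R5 = 83  (R5 gets saved value)
Final: R5 = 83

83


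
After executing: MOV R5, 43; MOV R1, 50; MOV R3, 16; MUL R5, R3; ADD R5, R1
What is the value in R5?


Register state trace:
  MOV R5, 43  → R5 = 43
  MOV R1, 50  → R1 = 50
  MOV R3, 16  → R3 = 16
  MUL R5, R3  → R5 = 43 * 16 = 688
  ADD R5, R1  → R5 = 688 + 50 = 738
Final: R5 = 738

738


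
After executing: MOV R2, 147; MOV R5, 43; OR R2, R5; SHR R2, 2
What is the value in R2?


Register state trace:
  MOV R2, 147  → R2 = 147 (0b10010011)
  MOV R5, 43  → R5 = 43 (0b00101011)
  OR R2, R5  → R2 = 147 OR 43 = 187 (0b10111011)
  SHR R2, 2  → R2 = 187 >> 2 = 46
Final: R2 = 46

46


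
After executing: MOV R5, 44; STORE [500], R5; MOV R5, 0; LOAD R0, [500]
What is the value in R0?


Register and memory trace:
  MOV R5, 44  → R5 = 44
  STORE [500], R5  → mem[500] = 44
  MOV R5, 0  → R5 = 0
  LOAD R0, [500]  → R0 = mem[500] = 44
Final: R0 = 44

44


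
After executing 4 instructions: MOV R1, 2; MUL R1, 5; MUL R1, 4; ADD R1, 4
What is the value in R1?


Register state trace:
  MOV R1, 2  → R1 = 2
  MUL R1, 5  → R1 = 2 * 5 = 10
  MUL R1, 4  → R1 = 10 * 4 = 40
  ADD R1, 4  → R1 = 40 + 4 = 44
Final: R1 = 44

44


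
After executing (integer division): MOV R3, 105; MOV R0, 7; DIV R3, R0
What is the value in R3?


Register state trace:
  MOV R3, 105  → R3 = 105
  MOV R0, 7  → R0 = 7
  DIV R3, R0  → R3 = 105 // 7 = 15
Final: R3 = 15

15


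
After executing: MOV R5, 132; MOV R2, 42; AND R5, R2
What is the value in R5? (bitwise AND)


Register state trace:
  MOV R5, 132  → R5 = 132 (0b10000100)
  MOV R2, 42  → R2 = 42 (0b00101010)
  AND R5, R2  → R5 = 132 AND 42 = 0 (0b00000000)
Final: R5 = 0

0


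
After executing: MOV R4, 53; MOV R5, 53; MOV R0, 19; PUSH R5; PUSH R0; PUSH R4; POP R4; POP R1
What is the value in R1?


Stack trace (top is rightmost):
  MOV R4, 53  → R4 = 53
  MOV R5, 53  → R5 = 53
  MOV R0, 19  → R0 = 19
  PUSH R5  → stack: [53]
  PUSH R0  → stack: [53, 19]
  PUSH R4  → stack: [53, 19, 53]
  POP R4  → R4 = 53, stack: [53, 19]
  POP R1  → R1 = 19, stack: [53]
Final: R1 = 19

19


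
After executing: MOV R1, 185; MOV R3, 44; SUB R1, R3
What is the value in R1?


Register state trace:
  MOV R1, 185  → R1 = 185
  MOV R3, 44  → R3 = 44
  SUB R1, R3  → R1 = 185 - 44 = 141
Final: R1 = 141

141


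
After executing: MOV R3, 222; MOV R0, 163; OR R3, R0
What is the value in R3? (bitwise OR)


Register state trace:
  MOV R3, 222  → R3 = 222 (0b11011110)
  MOV R0, 163  → R0 = 163 (0b10100011)
  OR R3, R0   → R3 = 222 OR 163 = 255 (0b11111111)
Final: R3 = 255

255


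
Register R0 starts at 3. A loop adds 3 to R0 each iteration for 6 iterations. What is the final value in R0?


Starting value: R0 = 3
  Iter 1: R0 = 3 + 3 = 6
  Iter 2: R0 = 6 + 3 = 9
  Iter 3: R0 = 9 + 3 = 12
  Iter 4: R0 = 12 + 3 = 15
  Iter 5: R0 = 15 + 3 = 18
  Iter 6: R0 = 18 + 3 = 21
Final: R0 = 21

21


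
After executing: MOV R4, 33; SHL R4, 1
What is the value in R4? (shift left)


Register state trace:
  MOV R4, 33  → R4 = 33
  SHL R4, 1  → R4 = 33 << 1 = 33 * 2^1 = 66
Final: R4 = 66

66


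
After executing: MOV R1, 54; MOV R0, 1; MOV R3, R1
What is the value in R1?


Register state trace:
  MOV R1, 54  → R1 = 54
  MOV R0, 1  → R0 = 1
  MOV R3, R1  → R3 = 54
Final: R1 = 54

54


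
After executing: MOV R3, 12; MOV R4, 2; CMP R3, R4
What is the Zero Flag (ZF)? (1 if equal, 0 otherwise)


Register state trace:
  MOV R3, 12  → R3 = 12
  MOV R4, 2  → R4 = 2
  CMP R3, R4  → computes 12 - 2 = 10
  Result is nonzero, so values are not equal
ZF = 0

0


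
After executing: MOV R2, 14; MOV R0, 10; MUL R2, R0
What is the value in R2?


Register state trace:
  MOV R2, 14  → R2 = 14
  MOV R0, 10  → R0 = 10
  MUL R2, R0  → R2 = 14 * 10 = 140
Final: R2 = 140

140


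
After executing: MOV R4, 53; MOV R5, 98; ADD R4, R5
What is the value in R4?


Register state trace:
  MOV R4, 53  → R4 = 53
  MOV R5, 98  → R5 = 98
  ADD R4, R5  → R4 = 53 + 98 = 151
Final: R4 = 151

151


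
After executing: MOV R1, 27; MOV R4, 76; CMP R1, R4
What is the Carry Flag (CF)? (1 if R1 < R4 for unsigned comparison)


Register state trace:
  MOV R1, 27  → R1 = 27
  MOV R4, 76  → R4 = 76
  CMP R1, R4  → unsigned 27 - 76: borrow occurs
  27 < 76, so CF = 1
CF = 1

1


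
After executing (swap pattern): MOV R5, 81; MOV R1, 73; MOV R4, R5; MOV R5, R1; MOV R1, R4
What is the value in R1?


Register state trace (swap pattern):
  MOV R5, 81  → R5 = 81
  MOV R1, 73  → R1 = 73
  MOV R4, R5  → R4 = 81  (save R5)
  MOV R5, R1  → R5 = 73  (R5 gets R1's value)
  MOV R1, R4  → R1 = 81  (R1 gets saved value)
Final: R1 = 81

81


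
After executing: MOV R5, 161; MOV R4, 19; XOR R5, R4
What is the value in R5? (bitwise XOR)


Register state trace:
  MOV R5, 161  → R5 = 161 (0b10100001)
  MOV R4, 19  → R4 = 19 (0b00010011)
  XOR R5, R4  → R5 = 161 XOR 19 = 178 (0b10110010)
Final: R5 = 178

178


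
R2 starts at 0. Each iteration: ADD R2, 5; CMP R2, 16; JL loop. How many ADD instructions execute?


Loop trace (R2 starts at 0, target 16, step 5):
  ADD #1: R2 = 0 + 5 = 5  → 5 < 16, loop
  ADD #2: R2 = 5 + 5 = 10  → 10 < 16, loop
  ADD #3: R2 = 10 + 5 = 15  → 15 < 16, loop
  ADD #4: R2 = 15 + 5 = 20  → 20 >= 16, exit
Total ADD instructions: 4

4


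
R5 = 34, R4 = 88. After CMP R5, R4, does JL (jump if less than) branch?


Trace:
  R5 = 34, R4 = 88
  CMP R5, R4  → compares 34 vs 88
  JL checks: is 34 less than 88?
  34 < 88, so condition is true
Branch taken: Yes

Yes


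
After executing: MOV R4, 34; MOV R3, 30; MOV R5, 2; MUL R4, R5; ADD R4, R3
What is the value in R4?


Register state trace:
  MOV R4, 34  → R4 = 34
  MOV R3, 30  → R3 = 30
  MOV R5, 2  → R5 = 2
  MUL R4, R5  → R4 = 34 * 2 = 68
  ADD R4, R3  → R4 = 68 + 30 = 98
Final: R4 = 98

98


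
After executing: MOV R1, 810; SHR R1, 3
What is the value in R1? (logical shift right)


Register state trace:
  MOV R1, 810  → R1 = 810
  SHR R1, 3  → R1 = 810 >> 3 = 810 // 2^3 = 101
Final: R1 = 101

101


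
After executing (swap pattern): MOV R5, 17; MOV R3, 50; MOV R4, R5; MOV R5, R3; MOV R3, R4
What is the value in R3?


Register state trace (swap pattern):
  MOV R5, 17  → R5 = 17
  MOV R3, 50  → R3 = 50
  MOV R4, R5  → R4 = 17  (save R5)
  MOV R5, R3  → R5 = 50  (R5 gets R3's value)
  MOV R3, R4  → R3 = 17  (R3 gets saved value)
Final: R3 = 17

17


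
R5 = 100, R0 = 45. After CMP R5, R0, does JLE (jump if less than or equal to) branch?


Trace:
  R5 = 100, R0 = 45
  CMP R5, R0  → compares 100 vs 45
  JLE checks: is 100 less than or equal to 45?
  100 > 45, so condition is false
Branch taken: No

No


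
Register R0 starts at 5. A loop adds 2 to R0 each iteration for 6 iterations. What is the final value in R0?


Starting value: R0 = 5
  Iter 1: R0 = 5 + 2 = 7
  Iter 2: R0 = 7 + 2 = 9
  Iter 3: R0 = 9 + 2 = 11
  Iter 4: R0 = 11 + 2 = 13
  Iter 5: R0 = 13 + 2 = 15
  Iter 6: R0 = 15 + 2 = 17
Final: R0 = 17

17


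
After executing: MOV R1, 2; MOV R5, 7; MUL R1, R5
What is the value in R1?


Register state trace:
  MOV R1, 2  → R1 = 2
  MOV R5, 7  → R5 = 7
  MUL R1, R5  → R1 = 2 * 7 = 14
Final: R1 = 14

14


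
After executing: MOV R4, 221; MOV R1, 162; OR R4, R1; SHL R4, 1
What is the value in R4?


Register state trace:
  MOV R4, 221  → R4 = 221 (0b11011101)
  MOV R1, 162  → R1 = 162 (0b10100010)
  OR R4, R1  → R4 = 221 OR 162 = 255 (0b11111111)
  SHL R4, 1  → R4 = 255 << 1 = 510
Final: R4 = 510

510


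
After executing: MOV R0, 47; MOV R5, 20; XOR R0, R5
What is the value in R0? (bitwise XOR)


Register state trace:
  MOV R0, 47  → R0 = 47 (0b00101111)
  MOV R5, 20  → R5 = 20 (0b00010100)
  XOR R0, R5  → R0 = 47 XOR 20 = 59 (0b00111011)
Final: R0 = 59

59


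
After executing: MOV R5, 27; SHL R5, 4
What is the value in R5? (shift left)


Register state trace:
  MOV R5, 27  → R5 = 27
  SHL R5, 4  → R5 = 27 << 4 = 27 * 2^4 = 432
Final: R5 = 432

432


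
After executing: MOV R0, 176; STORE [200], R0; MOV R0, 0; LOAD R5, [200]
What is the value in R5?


Register and memory trace:
  MOV R0, 176  → R0 = 176
  STORE [200], R0  → mem[200] = 176
  MOV R0, 0  → R0 = 0
  LOAD R5, [200]  → R5 = mem[200] = 176
Final: R5 = 176

176


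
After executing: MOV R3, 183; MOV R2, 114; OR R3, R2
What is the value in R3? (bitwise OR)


Register state trace:
  MOV R3, 183  → R3 = 183 (0b10110111)
  MOV R2, 114  → R2 = 114 (0b01110010)
  OR R3, R2   → R3 = 183 OR 114 = 247 (0b11110111)
Final: R3 = 247

247
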